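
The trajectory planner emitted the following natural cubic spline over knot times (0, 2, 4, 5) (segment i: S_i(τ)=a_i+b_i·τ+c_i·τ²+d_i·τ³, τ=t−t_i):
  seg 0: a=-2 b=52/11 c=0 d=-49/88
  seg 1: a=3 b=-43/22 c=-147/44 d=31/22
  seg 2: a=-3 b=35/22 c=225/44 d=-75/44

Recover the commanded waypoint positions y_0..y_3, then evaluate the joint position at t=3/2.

y_0 = S_0(0) = a_0 = -2
y_1 = S_1(0) = a_1 = 3
y_2 = S_2(0) = a_2 = -3
y_3 = S_2(1) = 2
t_q=3/2 is in segment 0 (τ=3/2); S_0(τ)=2261/704

y_0=-2 y_1=3 y_2=-3 y_3=2
S(3/2) = 2261/704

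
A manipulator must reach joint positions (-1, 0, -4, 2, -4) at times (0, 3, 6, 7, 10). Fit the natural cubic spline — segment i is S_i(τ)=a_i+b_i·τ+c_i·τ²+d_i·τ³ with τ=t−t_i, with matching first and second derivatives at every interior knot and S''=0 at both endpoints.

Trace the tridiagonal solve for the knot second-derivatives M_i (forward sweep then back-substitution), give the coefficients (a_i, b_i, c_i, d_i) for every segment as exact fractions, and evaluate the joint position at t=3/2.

Δ: Δ0=1/3, Δ1=-4/3, Δ2=6, Δ3=-2
row 1: diag=12, rhs=-10; c'=1/4, d'=-5/6
row 2: denom=8−3·1/4=29/4; d'=(44−3·-5/6)/(29/4)=186/29
row 3: denom=8−1·4/29=228/29; d'=(-48−1·186/29)/(228/29)=-263/38
back: M3=-263/38
back: M2=186/29−4/29·-263/38=140/19
back: M1=-5/6−1/4·140/19=-305/114
M: M0=0, M1=-305/114, M2=140/19, M3=-263/38, M4=0
seg 0: a=-1, c=M0/2=0, d=(M1−M0)/(6·3)=-305/2052, b=Δ0−h0·(2M0+M1)/6=127/76
seg 1: a=0, c=M1/2=-305/228, d=(M2−M1)/(6·3)=1145/2052, b=Δ1−h1·(2M1+M2)/6=-89/38
seg 2: a=-4, c=M2/2=70/19, d=(M3−M2)/(6·1)=-181/76, b=Δ2−h2·(2M2+M3)/6=357/76
seg 3: a=2, c=M3/2=-263/76, d=(M4−M3)/(6·3)=263/684, b=Δ3−h3·(2M3+M4)/6=187/38
t_q=3/2 → seg 0, τ=3/2; S=-1+127/76·τ+0·τ²+-305/2052·τ³=611/608

  seg 0: a=-1 b=127/76 c=0 d=-305/2052
  seg 1: a=0 b=-89/38 c=-305/228 d=1145/2052
  seg 2: a=-4 b=357/76 c=70/19 d=-181/76
  seg 3: a=2 b=187/38 c=-263/76 d=263/684
S(3/2) = 611/608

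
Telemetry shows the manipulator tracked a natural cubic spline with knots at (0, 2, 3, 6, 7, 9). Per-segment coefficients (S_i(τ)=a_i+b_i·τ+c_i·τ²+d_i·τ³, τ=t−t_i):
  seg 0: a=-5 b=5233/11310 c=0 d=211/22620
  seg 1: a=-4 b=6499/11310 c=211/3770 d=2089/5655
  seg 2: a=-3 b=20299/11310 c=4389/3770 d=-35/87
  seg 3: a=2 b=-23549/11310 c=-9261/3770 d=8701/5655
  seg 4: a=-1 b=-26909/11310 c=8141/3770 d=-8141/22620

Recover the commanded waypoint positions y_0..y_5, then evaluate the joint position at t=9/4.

y_0=-5 y_1=-4 y_2=-3 y_3=2 y_4=-1 y_5=0
S(9/4) = -464111/120640

y_0 = S_0(0) = a_0 = -5
y_1 = S_1(0) = a_1 = -4
y_2 = S_2(0) = a_2 = -3
y_3 = S_3(0) = a_3 = 2
y_4 = S_4(0) = a_4 = -1
y_5 = S_4(2) = 0
t_q=9/4 is in segment 1 (τ=1/4); S_1(τ)=-464111/120640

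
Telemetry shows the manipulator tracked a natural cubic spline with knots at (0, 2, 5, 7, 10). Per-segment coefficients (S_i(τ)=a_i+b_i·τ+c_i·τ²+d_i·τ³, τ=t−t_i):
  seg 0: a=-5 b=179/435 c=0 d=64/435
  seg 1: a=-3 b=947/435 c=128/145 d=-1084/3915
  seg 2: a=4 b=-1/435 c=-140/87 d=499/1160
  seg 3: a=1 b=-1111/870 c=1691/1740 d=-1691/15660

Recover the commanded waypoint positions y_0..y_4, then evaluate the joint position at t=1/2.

y_0=-5 y_1=-3 y_2=4 y_3=1 y_4=3
S(1/2) = -277/58

y_0 = S_0(0) = a_0 = -5
y_1 = S_1(0) = a_1 = -3
y_2 = S_2(0) = a_2 = 4
y_3 = S_3(0) = a_3 = 1
y_4 = S_3(3) = 3
t_q=1/2 is in segment 0 (τ=1/2); S_0(τ)=-277/58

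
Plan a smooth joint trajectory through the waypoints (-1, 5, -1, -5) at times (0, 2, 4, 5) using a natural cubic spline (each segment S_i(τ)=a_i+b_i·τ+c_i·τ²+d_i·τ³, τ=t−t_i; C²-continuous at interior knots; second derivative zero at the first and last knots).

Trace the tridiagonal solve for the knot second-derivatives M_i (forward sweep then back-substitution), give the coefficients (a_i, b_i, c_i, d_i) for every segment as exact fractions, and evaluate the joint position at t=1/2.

Δ: Δ0=3, Δ1=-3, Δ2=-4
row 1: diag=8, rhs=-36; c'=1/4, d'=-9/2
row 2: denom=6−2·1/4=11/2; d'=(-6−2·-9/2)/(11/2)=6/11
back: M2=6/11
back: M1=-9/2−1/4·6/11=-51/11
M: M0=0, M1=-51/11, M2=6/11, M3=0
seg 0: a=-1, c=M0/2=0, d=(M1−M0)/(6·2)=-17/44, b=Δ0−h0·(2M0+M1)/6=50/11
seg 1: a=5, c=M1/2=-51/22, d=(M2−M1)/(6·2)=19/44, b=Δ1−h1·(2M1+M2)/6=-1/11
seg 2: a=-1, c=M2/2=3/11, d=(M3−M2)/(6·1)=-1/11, b=Δ2−h2·(2M2+M3)/6=-46/11
t_q=1/2 → seg 0, τ=1/2; S=-1+50/11·τ+0·τ²+-17/44·τ³=431/352

  seg 0: a=-1 b=50/11 c=0 d=-17/44
  seg 1: a=5 b=-1/11 c=-51/22 d=19/44
  seg 2: a=-1 b=-46/11 c=3/11 d=-1/11
S(1/2) = 431/352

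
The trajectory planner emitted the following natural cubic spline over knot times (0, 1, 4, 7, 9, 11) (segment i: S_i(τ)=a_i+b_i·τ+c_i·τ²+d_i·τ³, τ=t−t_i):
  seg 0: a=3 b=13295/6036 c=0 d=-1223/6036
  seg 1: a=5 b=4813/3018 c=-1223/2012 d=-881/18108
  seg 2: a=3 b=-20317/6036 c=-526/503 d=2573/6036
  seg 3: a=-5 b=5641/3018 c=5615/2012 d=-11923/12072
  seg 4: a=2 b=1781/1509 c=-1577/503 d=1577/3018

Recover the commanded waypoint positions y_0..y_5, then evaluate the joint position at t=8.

y_0=3 y_1=5 y_2=3 y_3=-5 y_4=2 y_5=-4
S(8) = -5343/4024

y_0 = S_0(0) = a_0 = 3
y_1 = S_1(0) = a_1 = 5
y_2 = S_2(0) = a_2 = 3
y_3 = S_3(0) = a_3 = -5
y_4 = S_4(0) = a_4 = 2
y_5 = S_4(2) = -4
t_q=8 is in segment 3 (τ=1); S_3(τ)=-5343/4024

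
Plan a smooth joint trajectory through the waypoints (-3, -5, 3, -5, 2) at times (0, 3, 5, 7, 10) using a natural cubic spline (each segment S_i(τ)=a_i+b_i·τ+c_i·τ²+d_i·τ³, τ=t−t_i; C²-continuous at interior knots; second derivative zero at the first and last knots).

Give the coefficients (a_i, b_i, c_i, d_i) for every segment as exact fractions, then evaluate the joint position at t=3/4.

  seg 0: a=-3 b=-35/12 c=0 d=1/4
  seg 1: a=-5 b=23/6 c=9/4 d=-13/12
  seg 2: a=3 b=-1/6 c=-17/4 d=7/6
  seg 3: a=-5 b=-19/6 c=11/4 d=-11/36
S(3/4) = -1301/256

Δ: Δ0=-2/3, Δ1=4, Δ2=-4, Δ3=7/3
row 1: diag=10, rhs=28; c'=1/5, d'=14/5
row 2: denom=8−2·1/5=38/5; d'=(-48−2·14/5)/(38/5)=-134/19
row 3: denom=10−2·5/19=180/19; d'=(38−2·-134/19)/(180/19)=11/2
back: M3=11/2
back: M2=-134/19−5/19·11/2=-17/2
back: M1=14/5−1/5·-17/2=9/2
M: M0=0, M1=9/2, M2=-17/2, M3=11/2, M4=0
seg 0: a=-3, c=M0/2=0, d=(M1−M0)/(6·3)=1/4, b=Δ0−h0·(2M0+M1)/6=-35/12
seg 1: a=-5, c=M1/2=9/4, d=(M2−M1)/(6·2)=-13/12, b=Δ1−h1·(2M1+M2)/6=23/6
seg 2: a=3, c=M2/2=-17/4, d=(M3−M2)/(6·2)=7/6, b=Δ2−h2·(2M2+M3)/6=-1/6
seg 3: a=-5, c=M3/2=11/4, d=(M4−M3)/(6·3)=-11/36, b=Δ3−h3·(2M3+M4)/6=-19/6
t_q=3/4 → seg 0, τ=3/4; S=-3+-35/12·τ+0·τ²+1/4·τ³=-1301/256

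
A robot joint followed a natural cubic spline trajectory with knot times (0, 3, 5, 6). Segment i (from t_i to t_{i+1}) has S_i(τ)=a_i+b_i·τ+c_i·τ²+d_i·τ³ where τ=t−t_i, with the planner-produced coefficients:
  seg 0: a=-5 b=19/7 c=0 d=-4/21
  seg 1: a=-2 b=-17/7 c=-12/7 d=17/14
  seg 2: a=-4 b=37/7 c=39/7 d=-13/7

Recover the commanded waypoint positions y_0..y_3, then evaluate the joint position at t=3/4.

y_0=-5 y_1=-2 y_2=-4 y_3=5
S(3/4) = -341/112

y_0 = S_0(0) = a_0 = -5
y_1 = S_1(0) = a_1 = -2
y_2 = S_2(0) = a_2 = -4
y_3 = S_2(1) = 5
t_q=3/4 is in segment 0 (τ=3/4); S_0(τ)=-341/112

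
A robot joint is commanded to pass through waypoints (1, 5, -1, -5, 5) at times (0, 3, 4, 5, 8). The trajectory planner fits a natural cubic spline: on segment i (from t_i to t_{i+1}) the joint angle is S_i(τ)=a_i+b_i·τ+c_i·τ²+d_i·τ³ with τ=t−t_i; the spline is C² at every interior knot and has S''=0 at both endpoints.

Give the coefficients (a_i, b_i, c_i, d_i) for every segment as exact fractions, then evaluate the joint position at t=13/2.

Δ: Δ0=4/3, Δ1=-6, Δ2=-4, Δ3=10/3
row 1: diag=8, rhs=-44; c'=1/8, d'=-11/2
row 2: denom=4−1·1/8=31/8; d'=(12−1·-11/2)/(31/8)=140/31
row 3: denom=8−1·8/31=240/31; d'=(44−1·140/31)/(240/31)=51/10
back: M3=51/10
back: M2=140/31−8/31·51/10=16/5
back: M1=-11/2−1/8·16/5=-59/10
M: M0=0, M1=-59/10, M2=16/5, M3=51/10, M4=0
seg 0: a=1, c=M0/2=0, d=(M1−M0)/(6·3)=-59/180, b=Δ0−h0·(2M0+M1)/6=257/60
seg 1: a=5, c=M1/2=-59/20, d=(M2−M1)/(6·1)=91/60, b=Δ1−h1·(2M1+M2)/6=-137/30
seg 2: a=-1, c=M2/2=8/5, d=(M3−M2)/(6·1)=19/60, b=Δ2−h2·(2M2+M3)/6=-71/12
seg 3: a=-5, c=M3/2=51/20, d=(M4−M3)/(6·3)=-17/60, b=Δ3−h3·(2M3+M4)/6=-53/30
t_q=13/2 → seg 3, τ=3/2; S=-5+-53/30·τ+51/20·τ²+-17/60·τ³=-459/160

  seg 0: a=1 b=257/60 c=0 d=-59/180
  seg 1: a=5 b=-137/30 c=-59/20 d=91/60
  seg 2: a=-1 b=-71/12 c=8/5 d=19/60
  seg 3: a=-5 b=-53/30 c=51/20 d=-17/60
S(13/2) = -459/160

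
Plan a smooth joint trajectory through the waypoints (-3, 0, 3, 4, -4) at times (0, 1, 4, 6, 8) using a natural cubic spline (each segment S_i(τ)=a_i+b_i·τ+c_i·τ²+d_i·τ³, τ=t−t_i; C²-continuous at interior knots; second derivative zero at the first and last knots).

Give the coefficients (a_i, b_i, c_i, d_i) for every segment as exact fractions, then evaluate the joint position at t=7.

  seg 0: a=-3 b=1775/536 c=0 d=-167/536
  seg 1: a=0 b=637/268 c=-501/536 d=85/536
  seg 2: a=3 b=563/536 c=33/67 d=-823/2144
  seg 3: a=4 b=-425/268 c=-1941/1072 d=647/2144
S(7) = 1941/2144

Δ: Δ0=3, Δ1=1, Δ2=1/2, Δ3=-4
row 1: diag=8, rhs=-12; c'=3/8, d'=-3/2
row 2: denom=10−3·3/8=71/8; d'=(-3−3·-3/2)/(71/8)=12/71
row 3: denom=8−2·16/71=536/71; d'=(-27−2·12/71)/(536/71)=-1941/536
back: M3=-1941/536
back: M2=12/71−16/71·-1941/536=66/67
back: M1=-3/2−3/8·66/67=-501/268
M: M0=0, M1=-501/268, M2=66/67, M3=-1941/536, M4=0
seg 0: a=-3, c=M0/2=0, d=(M1−M0)/(6·1)=-167/536, b=Δ0−h0·(2M0+M1)/6=1775/536
seg 1: a=0, c=M1/2=-501/536, d=(M2−M1)/(6·3)=85/536, b=Δ1−h1·(2M1+M2)/6=637/268
seg 2: a=3, c=M2/2=33/67, d=(M3−M2)/(6·2)=-823/2144, b=Δ2−h2·(2M2+M3)/6=563/536
seg 3: a=4, c=M3/2=-1941/1072, d=(M4−M3)/(6·2)=647/2144, b=Δ3−h3·(2M3+M4)/6=-425/268
t_q=7 → seg 3, τ=1; S=4+-425/268·τ+-1941/1072·τ²+647/2144·τ³=1941/2144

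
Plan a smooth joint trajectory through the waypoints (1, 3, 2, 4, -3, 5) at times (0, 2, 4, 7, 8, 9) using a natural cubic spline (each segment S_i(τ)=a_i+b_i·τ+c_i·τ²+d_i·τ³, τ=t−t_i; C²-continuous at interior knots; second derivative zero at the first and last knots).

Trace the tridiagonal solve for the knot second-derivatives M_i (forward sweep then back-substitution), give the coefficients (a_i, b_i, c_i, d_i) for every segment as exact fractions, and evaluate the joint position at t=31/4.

Δ: Δ0=1, Δ1=-1/2, Δ2=2/3, Δ3=-7, Δ4=8
row 1: diag=8, rhs=-9; c'=1/4, d'=-9/8
row 2: denom=10−2·1/4=19/2; d'=(7−2·-9/8)/(19/2)=37/38
row 3: denom=8−3·6/19=134/19; d'=(-46−3·37/38)/(134/19)=-1859/268
row 4: denom=4−1·19/134=517/134; d'=(90−1·-1859/268)/(517/134)=25979/1034
back: M4=25979/1034
back: M3=-1859/268−19/134·25979/1034=-5428/517
back: M2=37/38−6/19·-5428/517=4435/1034
back: M1=-9/8−1/4·4435/1034=-1136/517
M: M0=0, M1=-1136/517, M2=4435/1034, M3=-5428/517, M4=25979/1034, M5=0
seg 0: a=1, c=M0/2=0, d=(M1−M0)/(6·2)=-284/1551, b=Δ0−h0·(2M0+M1)/6=2687/1551
seg 1: a=3, c=M1/2=-568/517, d=(M2−M1)/(6·2)=6707/12408, b=Δ1−h1·(2M1+M2)/6=-721/1551
seg 2: a=2, c=M2/2=4435/2068, d=(M3−M2)/(6·3)=-1699/2068, b=Δ2−h2·(2M2+M3)/6=5047/3102
seg 3: a=4, c=M3/2=-2714/517, d=(M4−M3)/(6·1)=36835/6204, b=Δ3−h3·(2M3+M4)/6=-47695/6204
seg 4: a=-3, c=M4/2=25979/2068, d=(M5−M4)/(6·1)=-25979/6204, b=Δ4−h4·(2M4+M5)/6=-1163/3102
t_q=31/4 → seg 3, τ=3/4; S=4+-47695/6204·τ+-2714/517·τ²+36835/6204·τ³=-293013/132352

  seg 0: a=1 b=2687/1551 c=0 d=-284/1551
  seg 1: a=3 b=-721/1551 c=-568/517 d=6707/12408
  seg 2: a=2 b=5047/3102 c=4435/2068 d=-1699/2068
  seg 3: a=4 b=-47695/6204 c=-2714/517 d=36835/6204
  seg 4: a=-3 b=-1163/3102 c=25979/2068 d=-25979/6204
S(31/4) = -293013/132352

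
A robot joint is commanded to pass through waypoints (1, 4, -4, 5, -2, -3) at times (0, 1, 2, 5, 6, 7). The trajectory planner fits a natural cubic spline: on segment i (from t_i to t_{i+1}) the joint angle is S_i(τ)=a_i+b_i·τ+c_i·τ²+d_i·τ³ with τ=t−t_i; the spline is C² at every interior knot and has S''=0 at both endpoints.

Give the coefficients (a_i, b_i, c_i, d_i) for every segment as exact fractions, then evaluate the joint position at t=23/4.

  seg 0: a=1 b=5262/817 c=0 d=-2811/817
  seg 1: a=4 b=-3171/817 c=-8433/817 d=5068/817
  seg 2: a=-4 b=-4833/817 c=6771/817 d=-101/57
  seg 3: a=5 b=-3294/817 c=-6258/817 d=3833/817
  seg 4: a=-2 b=-4311/817 c=5241/817 d=-1747/817
S(23/4) = -18469/52288

Δ: Δ0=3, Δ1=-8, Δ2=3, Δ3=-7, Δ4=-1
row 1: diag=4, rhs=-66; c'=1/4, d'=-33/2
row 2: denom=8−1·1/4=31/4; d'=(66−1·-33/2)/(31/4)=330/31
row 3: denom=8−3·12/31=212/31; d'=(-60−3·330/31)/(212/31)=-1425/106
row 4: denom=4−1·31/212=817/212; d'=(36−1·-1425/106)/(817/212)=10482/817
back: M4=10482/817
back: M3=-1425/106−31/212·10482/817=-12516/817
back: M2=330/31−12/31·-12516/817=13542/817
back: M1=-33/2−1/4·13542/817=-16866/817
M: M0=0, M1=-16866/817, M2=13542/817, M3=-12516/817, M4=10482/817, M5=0
seg 0: a=1, c=M0/2=0, d=(M1−M0)/(6·1)=-2811/817, b=Δ0−h0·(2M0+M1)/6=5262/817
seg 1: a=4, c=M1/2=-8433/817, d=(M2−M1)/(6·1)=5068/817, b=Δ1−h1·(2M1+M2)/6=-3171/817
seg 2: a=-4, c=M2/2=6771/817, d=(M3−M2)/(6·3)=-101/57, b=Δ2−h2·(2M2+M3)/6=-4833/817
seg 3: a=5, c=M3/2=-6258/817, d=(M4−M3)/(6·1)=3833/817, b=Δ3−h3·(2M3+M4)/6=-3294/817
seg 4: a=-2, c=M4/2=5241/817, d=(M5−M4)/(6·1)=-1747/817, b=Δ4−h4·(2M4+M5)/6=-4311/817
t_q=23/4 → seg 3, τ=3/4; S=5+-3294/817·τ+-6258/817·τ²+3833/817·τ³=-18469/52288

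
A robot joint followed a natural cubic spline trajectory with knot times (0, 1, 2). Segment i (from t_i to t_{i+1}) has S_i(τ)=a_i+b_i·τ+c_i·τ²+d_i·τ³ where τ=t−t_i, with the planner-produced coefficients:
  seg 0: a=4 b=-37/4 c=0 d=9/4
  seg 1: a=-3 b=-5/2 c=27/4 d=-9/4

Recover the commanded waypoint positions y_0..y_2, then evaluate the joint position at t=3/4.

y_0 = S_0(0) = a_0 = 4
y_1 = S_1(0) = a_1 = -3
y_2 = S_1(1) = -1
t_q=3/4 is in segment 0 (τ=3/4); S_0(τ)=-509/256

y_0=4 y_1=-3 y_2=-1
S(3/4) = -509/256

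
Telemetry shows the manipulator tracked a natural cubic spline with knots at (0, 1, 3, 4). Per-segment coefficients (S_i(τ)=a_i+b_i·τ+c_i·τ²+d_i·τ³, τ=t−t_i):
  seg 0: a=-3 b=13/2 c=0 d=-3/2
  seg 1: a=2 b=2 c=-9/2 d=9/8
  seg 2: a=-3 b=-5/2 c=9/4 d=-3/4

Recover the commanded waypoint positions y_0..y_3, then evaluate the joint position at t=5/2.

y_0=-3 y_1=2 y_2=-3 y_3=-4
S(5/2) = -85/64

y_0 = S_0(0) = a_0 = -3
y_1 = S_1(0) = a_1 = 2
y_2 = S_2(0) = a_2 = -3
y_3 = S_2(1) = -4
t_q=5/2 is in segment 1 (τ=3/2); S_1(τ)=-85/64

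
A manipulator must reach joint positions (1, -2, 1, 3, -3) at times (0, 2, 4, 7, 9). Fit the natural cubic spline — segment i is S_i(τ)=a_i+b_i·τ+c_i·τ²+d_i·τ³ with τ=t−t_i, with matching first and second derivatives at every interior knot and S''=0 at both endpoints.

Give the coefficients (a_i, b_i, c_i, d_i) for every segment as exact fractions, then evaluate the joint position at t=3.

Δ: Δ0=-3/2, Δ1=3/2, Δ2=2/3, Δ3=-3
row 1: diag=8, rhs=18; c'=1/4, d'=9/4
row 2: denom=10−2·1/4=19/2; d'=(-5−2·9/4)/(19/2)=-1
row 3: denom=10−3·6/19=172/19; d'=(-22−3·-1)/(172/19)=-361/172
back: M3=-361/172
back: M2=-1−6/19·-361/172=-29/86
back: M1=9/4−1/4·-29/86=803/344
M: M0=0, M1=803/344, M2=-29/86, M3=-361/172, M4=0
seg 0: a=1, c=M0/2=0, d=(M1−M0)/(6·2)=803/4128, b=Δ0−h0·(2M0+M1)/6=-2351/1032
seg 1: a=-2, c=M1/2=803/688, d=(M2−M1)/(6·2)=-919/4128, b=Δ1−h1·(2M1+M2)/6=29/516
seg 2: a=1, c=M2/2=-29/172, d=(M3−M2)/(6·3)=-101/1032, b=Δ2−h2·(2M2+M3)/6=2119/1032
seg 3: a=3, c=M3/2=-361/344, d=(M4−M3)/(6·2)=361/2064, b=Δ3−h3·(2M3+M4)/6=-413/258
t_q=3 → seg 1, τ=1; S=-2+29/516·τ+803/688·τ²+-919/4128·τ³=-1375/1376

  seg 0: a=1 b=-2351/1032 c=0 d=803/4128
  seg 1: a=-2 b=29/516 c=803/688 d=-919/4128
  seg 2: a=1 b=2119/1032 c=-29/172 d=-101/1032
  seg 3: a=3 b=-413/258 c=-361/344 d=361/2064
S(3) = -1375/1376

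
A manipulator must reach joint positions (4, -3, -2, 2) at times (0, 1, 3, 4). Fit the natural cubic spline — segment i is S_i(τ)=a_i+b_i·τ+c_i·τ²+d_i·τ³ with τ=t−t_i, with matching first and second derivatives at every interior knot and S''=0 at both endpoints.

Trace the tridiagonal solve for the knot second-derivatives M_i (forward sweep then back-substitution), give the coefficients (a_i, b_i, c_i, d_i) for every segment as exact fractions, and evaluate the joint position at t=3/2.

Δ: Δ0=-7, Δ1=1/2, Δ2=4
row 1: diag=6, rhs=45; c'=1/3, d'=15/2
row 2: denom=6−2·1/3=16/3; d'=(21−2·15/2)/(16/3)=9/8
back: M2=9/8
back: M1=15/2−1/3·9/8=57/8
M: M0=0, M1=57/8, M2=9/8, M3=0
seg 0: a=4, c=M0/2=0, d=(M1−M0)/(6·1)=19/16, b=Δ0−h0·(2M0+M1)/6=-131/16
seg 1: a=-3, c=M1/2=57/16, d=(M2−M1)/(6·2)=-1/2, b=Δ1−h1·(2M1+M2)/6=-37/8
seg 2: a=-2, c=M2/2=9/16, d=(M3−M2)/(6·1)=-3/16, b=Δ2−h2·(2M2+M3)/6=29/8
t_q=3/2 → seg 1, τ=1/2; S=-3+-37/8·τ+57/16·τ²+-1/2·τ³=-287/64

  seg 0: a=4 b=-131/16 c=0 d=19/16
  seg 1: a=-3 b=-37/8 c=57/16 d=-1/2
  seg 2: a=-2 b=29/8 c=9/16 d=-3/16
S(3/2) = -287/64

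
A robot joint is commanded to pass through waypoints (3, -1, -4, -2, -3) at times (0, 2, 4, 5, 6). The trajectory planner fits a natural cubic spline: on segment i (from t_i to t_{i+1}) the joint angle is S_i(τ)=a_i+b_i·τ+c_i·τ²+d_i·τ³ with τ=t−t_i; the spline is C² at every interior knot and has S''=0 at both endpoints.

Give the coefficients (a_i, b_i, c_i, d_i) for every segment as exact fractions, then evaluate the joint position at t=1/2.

  seg 0: a=3 b=-97/56 c=0 d=-15/224
  seg 1: a=-1 b=-71/28 c=-45/112 d=103/224
  seg 2: a=-4 b=11/8 c=33/14 d=-97/56
  seg 3: a=-2 b=25/28 c=-159/56 d=53/56
S(1/2) = 3809/1792

Δ: Δ0=-2, Δ1=-3/2, Δ2=2, Δ3=-1
row 1: diag=8, rhs=3; c'=1/4, d'=3/8
row 2: denom=6−2·1/4=11/2; d'=(21−2·3/8)/(11/2)=81/22
row 3: denom=4−1·2/11=42/11; d'=(-18−1·81/22)/(42/11)=-159/28
back: M3=-159/28
back: M2=81/22−2/11·-159/28=33/7
back: M1=3/8−1/4·33/7=-45/56
M: M0=0, M1=-45/56, M2=33/7, M3=-159/28, M4=0
seg 0: a=3, c=M0/2=0, d=(M1−M0)/(6·2)=-15/224, b=Δ0−h0·(2M0+M1)/6=-97/56
seg 1: a=-1, c=M1/2=-45/112, d=(M2−M1)/(6·2)=103/224, b=Δ1−h1·(2M1+M2)/6=-71/28
seg 2: a=-4, c=M2/2=33/14, d=(M3−M2)/(6·1)=-97/56, b=Δ2−h2·(2M2+M3)/6=11/8
seg 3: a=-2, c=M3/2=-159/56, d=(M4−M3)/(6·1)=53/56, b=Δ3−h3·(2M3+M4)/6=25/28
t_q=1/2 → seg 0, τ=1/2; S=3+-97/56·τ+0·τ²+-15/224·τ³=3809/1792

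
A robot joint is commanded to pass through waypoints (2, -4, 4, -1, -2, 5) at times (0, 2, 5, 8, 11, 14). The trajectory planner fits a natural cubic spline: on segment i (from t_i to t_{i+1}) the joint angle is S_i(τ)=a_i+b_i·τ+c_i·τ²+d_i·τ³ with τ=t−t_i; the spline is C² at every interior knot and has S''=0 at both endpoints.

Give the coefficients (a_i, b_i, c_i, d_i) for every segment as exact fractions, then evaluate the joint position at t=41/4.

  seg 0: a=2 b=-463/103 c=0 d=77/206
  seg 1: a=-4 b=-1/103 c=231/103 d=-1252/2781
  seg 2: a=4 b=133/103 c=-559/309 d=763/2781
  seg 3: a=-1 b=-222/103 c=68/103 d=-49/2781
  seg 4: a=-2 b=137/103 c=155/309 d=-155/2781
S(41/4) = -17851/6592

Δ: Δ0=-3, Δ1=8/3, Δ2=-5/3, Δ3=-1/3, Δ4=7/3
row 1: diag=10, rhs=34; c'=3/10, d'=17/5
row 2: denom=12−3·3/10=111/10; d'=(-26−3·17/5)/(111/10)=-362/111
row 3: denom=12−3·10/37=414/37; d'=(8−3·-362/111)/(414/37)=329/207
row 4: denom=12−3·37/138=515/46; d'=(16−3·329/207)/(515/46)=310/309
back: M4=310/309
back: M3=329/207−37/138·310/309=136/103
back: M2=-362/111−10/37·136/103=-1118/309
back: M1=17/5−3/10·-1118/309=462/103
M: M0=0, M1=462/103, M2=-1118/309, M3=136/103, M4=310/309, M5=0
seg 0: a=2, c=M0/2=0, d=(M1−M0)/(6·2)=77/206, b=Δ0−h0·(2M0+M1)/6=-463/103
seg 1: a=-4, c=M1/2=231/103, d=(M2−M1)/(6·3)=-1252/2781, b=Δ1−h1·(2M1+M2)/6=-1/103
seg 2: a=4, c=M2/2=-559/309, d=(M3−M2)/(6·3)=763/2781, b=Δ2−h2·(2M2+M3)/6=133/103
seg 3: a=-1, c=M3/2=68/103, d=(M4−M3)/(6·3)=-49/2781, b=Δ3−h3·(2M3+M4)/6=-222/103
seg 4: a=-2, c=M4/2=155/309, d=(M5−M4)/(6·3)=-155/2781, b=Δ4−h4·(2M4+M5)/6=137/103
t_q=41/4 → seg 3, τ=9/4; S=-1+-222/103·τ+68/103·τ²+-49/2781·τ³=-17851/6592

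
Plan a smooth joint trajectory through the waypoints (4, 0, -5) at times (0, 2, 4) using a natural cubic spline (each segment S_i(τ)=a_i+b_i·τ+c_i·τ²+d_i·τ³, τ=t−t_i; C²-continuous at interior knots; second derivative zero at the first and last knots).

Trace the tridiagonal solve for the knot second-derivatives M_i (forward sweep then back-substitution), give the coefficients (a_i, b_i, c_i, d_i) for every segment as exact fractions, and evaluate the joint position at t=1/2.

Δ: Δ0=-2, Δ1=-5/2
row 1: diag=8, rhs=-3; c'=1/4, d'=-3/8
back: M1=-3/8
M: M0=0, M1=-3/8, M2=0
seg 0: a=4, c=M0/2=0, d=(M1−M0)/(6·2)=-1/32, b=Δ0−h0·(2M0+M1)/6=-15/8
seg 1: a=0, c=M1/2=-3/16, d=(M2−M1)/(6·2)=1/32, b=Δ1−h1·(2M1+M2)/6=-9/4
t_q=1/2 → seg 0, τ=1/2; S=4+-15/8·τ+0·τ²+-1/32·τ³=783/256

  seg 0: a=4 b=-15/8 c=0 d=-1/32
  seg 1: a=0 b=-9/4 c=-3/16 d=1/32
S(1/2) = 783/256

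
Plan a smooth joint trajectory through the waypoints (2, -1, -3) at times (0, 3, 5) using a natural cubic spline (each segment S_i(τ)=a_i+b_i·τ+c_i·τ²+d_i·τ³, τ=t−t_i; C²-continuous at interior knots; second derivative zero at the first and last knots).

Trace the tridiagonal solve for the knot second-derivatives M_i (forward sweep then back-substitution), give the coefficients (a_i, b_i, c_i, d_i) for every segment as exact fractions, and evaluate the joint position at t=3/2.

Δ: Δ0=-1, Δ1=-1
row 1: diag=10, rhs=0; c'=1/5, d'=0
back: M1=0
M: M0=0, M1=0, M2=0
seg 0: a=2, c=M0/2=0, d=(M1−M0)/(6·3)=0, b=Δ0−h0·(2M0+M1)/6=-1
seg 1: a=-1, c=M1/2=0, d=(M2−M1)/(6·2)=0, b=Δ1−h1·(2M1+M2)/6=-1
t_q=3/2 → seg 0, τ=3/2; S=2+-1·τ+0·τ²+0·τ³=1/2

  seg 0: a=2 b=-1 c=0 d=0
  seg 1: a=-1 b=-1 c=0 d=0
S(3/2) = 1/2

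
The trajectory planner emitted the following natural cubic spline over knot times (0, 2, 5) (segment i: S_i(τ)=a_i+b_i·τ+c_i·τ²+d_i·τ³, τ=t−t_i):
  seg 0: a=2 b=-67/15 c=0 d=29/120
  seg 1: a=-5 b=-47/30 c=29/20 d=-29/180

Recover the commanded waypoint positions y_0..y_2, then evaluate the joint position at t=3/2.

y_0=2 y_1=-5 y_2=-1
S(3/2) = -1243/320

y_0 = S_0(0) = a_0 = 2
y_1 = S_1(0) = a_1 = -5
y_2 = S_1(3) = -1
t_q=3/2 is in segment 0 (τ=3/2); S_0(τ)=-1243/320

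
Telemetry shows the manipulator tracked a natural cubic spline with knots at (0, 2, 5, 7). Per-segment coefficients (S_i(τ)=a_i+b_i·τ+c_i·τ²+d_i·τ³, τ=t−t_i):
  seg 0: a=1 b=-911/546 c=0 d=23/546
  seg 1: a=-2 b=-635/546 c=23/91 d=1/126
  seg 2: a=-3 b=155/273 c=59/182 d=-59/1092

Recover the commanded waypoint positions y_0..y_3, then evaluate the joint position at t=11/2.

y_0 = S_0(0) = a_0 = 1
y_1 = S_1(0) = a_1 = -2
y_2 = S_2(0) = a_2 = -3
y_3 = S_2(2) = -1
t_q=11/2 is in segment 2 (τ=1/2); S_2(τ)=-1099/416

y_0=1 y_1=-2 y_2=-3 y_3=-1
S(11/2) = -1099/416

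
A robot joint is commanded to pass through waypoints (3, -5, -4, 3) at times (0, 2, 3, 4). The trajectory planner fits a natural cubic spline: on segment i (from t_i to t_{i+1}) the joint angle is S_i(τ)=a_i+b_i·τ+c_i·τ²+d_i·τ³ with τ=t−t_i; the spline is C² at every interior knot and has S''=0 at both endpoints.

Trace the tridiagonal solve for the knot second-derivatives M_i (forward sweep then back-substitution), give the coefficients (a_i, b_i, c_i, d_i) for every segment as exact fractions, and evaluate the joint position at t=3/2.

Δ: Δ0=-4, Δ1=1, Δ2=7
row 1: diag=6, rhs=30; c'=1/6, d'=5
row 2: denom=4−1·1/6=23/6; d'=(36−1·5)/(23/6)=186/23
back: M2=186/23
back: M1=5−1/6·186/23=84/23
M: M0=0, M1=84/23, M2=186/23, M3=0
seg 0: a=3, c=M0/2=0, d=(M1−M0)/(6·2)=7/23, b=Δ0−h0·(2M0+M1)/6=-120/23
seg 1: a=-5, c=M1/2=42/23, d=(M2−M1)/(6·1)=17/23, b=Δ1−h1·(2M1+M2)/6=-36/23
seg 2: a=-4, c=M2/2=93/23, d=(M3−M2)/(6·1)=-31/23, b=Δ2−h2·(2M2+M3)/6=99/23
t_q=3/2 → seg 0, τ=3/2; S=3+-120/23·τ+0·τ²+7/23·τ³=-699/184

  seg 0: a=3 b=-120/23 c=0 d=7/23
  seg 1: a=-5 b=-36/23 c=42/23 d=17/23
  seg 2: a=-4 b=99/23 c=93/23 d=-31/23
S(3/2) = -699/184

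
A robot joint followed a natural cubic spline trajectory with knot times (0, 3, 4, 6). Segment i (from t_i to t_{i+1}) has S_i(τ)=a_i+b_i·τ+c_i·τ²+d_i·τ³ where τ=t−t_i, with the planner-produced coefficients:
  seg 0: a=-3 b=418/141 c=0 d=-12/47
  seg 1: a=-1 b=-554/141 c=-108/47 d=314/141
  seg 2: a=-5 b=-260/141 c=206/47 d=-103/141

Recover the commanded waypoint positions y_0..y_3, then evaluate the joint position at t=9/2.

y_0=-3 y_1=-1 y_2=-5 y_3=3
S(9/2) = -1849/376

y_0 = S_0(0) = a_0 = -3
y_1 = S_1(0) = a_1 = -1
y_2 = S_2(0) = a_2 = -5
y_3 = S_2(2) = 3
t_q=9/2 is in segment 2 (τ=1/2); S_2(τ)=-1849/376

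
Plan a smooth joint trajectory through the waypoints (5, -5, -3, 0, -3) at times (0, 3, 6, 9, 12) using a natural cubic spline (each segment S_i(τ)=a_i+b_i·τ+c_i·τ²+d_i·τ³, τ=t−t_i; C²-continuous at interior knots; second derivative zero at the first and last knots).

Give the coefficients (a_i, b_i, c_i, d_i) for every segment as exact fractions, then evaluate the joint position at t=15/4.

Δ: Δ0=-10/3, Δ1=2/3, Δ2=1, Δ3=-1
row 1: diag=12, rhs=24; c'=1/4, d'=2
row 2: denom=12−3·1/4=45/4; d'=(2−3·2)/(45/4)=-16/45
row 3: denom=12−3·4/15=56/5; d'=(-12−3·-16/45)/(56/5)=-41/42
back: M3=-41/42
back: M2=-16/45−4/15·-41/42=-2/21
back: M1=2−1/4·-2/21=85/42
M: M0=0, M1=85/42, M2=-2/21, M3=-41/42, M4=0
seg 0: a=5, c=M0/2=0, d=(M1−M0)/(6·3)=85/756, b=Δ0−h0·(2M0+M1)/6=-365/84
seg 1: a=-5, c=M1/2=85/84, d=(M2−M1)/(6·3)=-89/756, b=Δ1−h1·(2M1+M2)/6=-55/42
seg 2: a=-3, c=M2/2=-1/21, d=(M3−M2)/(6·3)=-37/756, b=Δ2−h2·(2M2+M3)/6=19/12
seg 3: a=0, c=M3/2=-41/84, d=(M4−M3)/(6·3)=41/756, b=Δ3−h3·(2M3+M4)/6=-1/42
t_q=15/4 → seg 1, τ=3/4; S=-5+-55/42·τ+85/84·τ²+-89/756·τ³=-9789/1792

  seg 0: a=5 b=-365/84 c=0 d=85/756
  seg 1: a=-5 b=-55/42 c=85/84 d=-89/756
  seg 2: a=-3 b=19/12 c=-1/21 d=-37/756
  seg 3: a=0 b=-1/42 c=-41/84 d=41/756
S(15/4) = -9789/1792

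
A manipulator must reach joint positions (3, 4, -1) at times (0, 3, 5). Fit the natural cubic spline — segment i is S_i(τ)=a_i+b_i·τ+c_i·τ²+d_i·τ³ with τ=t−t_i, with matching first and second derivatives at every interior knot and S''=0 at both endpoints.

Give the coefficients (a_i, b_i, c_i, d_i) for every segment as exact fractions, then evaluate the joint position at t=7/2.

  seg 0: a=3 b=71/60 c=0 d=-17/180
  seg 1: a=4 b=-41/30 c=-17/20 d=17/120
S(7/2) = 999/320

Δ: Δ0=1/3, Δ1=-5/2
row 1: diag=10, rhs=-17; c'=1/5, d'=-17/10
back: M1=-17/10
M: M0=0, M1=-17/10, M2=0
seg 0: a=3, c=M0/2=0, d=(M1−M0)/(6·3)=-17/180, b=Δ0−h0·(2M0+M1)/6=71/60
seg 1: a=4, c=M1/2=-17/20, d=(M2−M1)/(6·2)=17/120, b=Δ1−h1·(2M1+M2)/6=-41/30
t_q=7/2 → seg 1, τ=1/2; S=4+-41/30·τ+-17/20·τ²+17/120·τ³=999/320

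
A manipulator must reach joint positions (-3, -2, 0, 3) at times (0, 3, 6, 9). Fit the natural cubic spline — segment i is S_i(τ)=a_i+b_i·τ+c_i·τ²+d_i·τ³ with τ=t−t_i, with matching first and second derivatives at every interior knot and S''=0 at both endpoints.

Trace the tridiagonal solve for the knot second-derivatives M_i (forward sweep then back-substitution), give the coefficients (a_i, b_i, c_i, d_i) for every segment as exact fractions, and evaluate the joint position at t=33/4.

  seg 0: a=-3 b=4/15 c=0 d=1/135
  seg 1: a=-2 b=7/15 c=1/15 d=0
  seg 2: a=0 b=13/15 c=1/15 d=-1/135
S(33/4) = 141/64

Δ: Δ0=1/3, Δ1=2/3, Δ2=1
row 1: diag=12, rhs=2; c'=1/4, d'=1/6
row 2: denom=12−3·1/4=45/4; d'=(2−3·1/6)/(45/4)=2/15
back: M2=2/15
back: M1=1/6−1/4·2/15=2/15
M: M0=0, M1=2/15, M2=2/15, M3=0
seg 0: a=-3, c=M0/2=0, d=(M1−M0)/(6·3)=1/135, b=Δ0−h0·(2M0+M1)/6=4/15
seg 1: a=-2, c=M1/2=1/15, d=(M2−M1)/(6·3)=0, b=Δ1−h1·(2M1+M2)/6=7/15
seg 2: a=0, c=M2/2=1/15, d=(M3−M2)/(6·3)=-1/135, b=Δ2−h2·(2M2+M3)/6=13/15
t_q=33/4 → seg 2, τ=9/4; S=0+13/15·τ+1/15·τ²+-1/135·τ³=141/64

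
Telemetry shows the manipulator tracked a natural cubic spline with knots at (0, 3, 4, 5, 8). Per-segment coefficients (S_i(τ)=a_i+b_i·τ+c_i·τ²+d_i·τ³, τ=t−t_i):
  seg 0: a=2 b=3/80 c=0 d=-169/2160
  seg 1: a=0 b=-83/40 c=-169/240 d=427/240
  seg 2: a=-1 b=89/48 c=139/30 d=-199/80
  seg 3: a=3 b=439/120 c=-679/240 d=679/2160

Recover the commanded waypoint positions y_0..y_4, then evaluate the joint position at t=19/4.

y_0=2 y_1=0 y_2=-1 y_3=3 y_4=-3
S(19/4) = 9971/5120

y_0 = S_0(0) = a_0 = 2
y_1 = S_1(0) = a_1 = 0
y_2 = S_2(0) = a_2 = -1
y_3 = S_3(0) = a_3 = 3
y_4 = S_3(3) = -3
t_q=19/4 is in segment 2 (τ=3/4); S_2(τ)=9971/5120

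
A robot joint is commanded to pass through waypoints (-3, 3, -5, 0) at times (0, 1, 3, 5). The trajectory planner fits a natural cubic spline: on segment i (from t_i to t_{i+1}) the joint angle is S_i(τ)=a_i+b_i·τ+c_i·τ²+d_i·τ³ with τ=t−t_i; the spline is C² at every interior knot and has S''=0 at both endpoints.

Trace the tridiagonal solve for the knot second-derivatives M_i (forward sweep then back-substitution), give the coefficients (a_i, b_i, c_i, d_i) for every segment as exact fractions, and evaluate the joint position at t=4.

  seg 0: a=-3 b=357/44 c=0 d=-93/44
  seg 1: a=3 b=39/22 c=-279/44 d=19/11
  seg 2: a=-5 b=-63/22 c=177/44 d=-59/88
S(4) = -397/88

Δ: Δ0=6, Δ1=-4, Δ2=5/2
row 1: diag=6, rhs=-60; c'=1/3, d'=-10
row 2: denom=8−2·1/3=22/3; d'=(39−2·-10)/(22/3)=177/22
back: M2=177/22
back: M1=-10−1/3·177/22=-279/22
M: M0=0, M1=-279/22, M2=177/22, M3=0
seg 0: a=-3, c=M0/2=0, d=(M1−M0)/(6·1)=-93/44, b=Δ0−h0·(2M0+M1)/6=357/44
seg 1: a=3, c=M1/2=-279/44, d=(M2−M1)/(6·2)=19/11, b=Δ1−h1·(2M1+M2)/6=39/22
seg 2: a=-5, c=M2/2=177/44, d=(M3−M2)/(6·2)=-59/88, b=Δ2−h2·(2M2+M3)/6=-63/22
t_q=4 → seg 2, τ=1; S=-5+-63/22·τ+177/44·τ²+-59/88·τ³=-397/88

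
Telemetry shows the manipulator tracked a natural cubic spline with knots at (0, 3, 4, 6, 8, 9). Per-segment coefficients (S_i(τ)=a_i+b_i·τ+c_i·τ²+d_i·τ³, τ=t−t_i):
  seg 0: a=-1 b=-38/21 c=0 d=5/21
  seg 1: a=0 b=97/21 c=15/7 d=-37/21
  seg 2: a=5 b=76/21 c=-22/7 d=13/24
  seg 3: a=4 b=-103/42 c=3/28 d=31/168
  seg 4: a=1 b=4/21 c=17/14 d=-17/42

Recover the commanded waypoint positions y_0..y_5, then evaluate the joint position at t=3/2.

y_0 = S_0(0) = a_0 = -1
y_1 = S_1(0) = a_1 = 0
y_2 = S_2(0) = a_2 = 5
y_3 = S_3(0) = a_3 = 4
y_4 = S_4(0) = a_4 = 1
y_5 = S_4(1) = 2
t_q=3/2 is in segment 0 (τ=3/2); S_0(τ)=-163/56

y_0=-1 y_1=0 y_2=5 y_3=4 y_4=1 y_5=2
S(3/2) = -163/56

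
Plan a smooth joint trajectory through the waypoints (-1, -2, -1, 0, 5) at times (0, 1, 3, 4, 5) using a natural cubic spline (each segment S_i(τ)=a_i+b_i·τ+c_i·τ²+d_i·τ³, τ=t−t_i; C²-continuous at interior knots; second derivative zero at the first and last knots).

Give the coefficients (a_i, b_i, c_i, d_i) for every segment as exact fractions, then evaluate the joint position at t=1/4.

Δ: Δ0=-1, Δ1=1/2, Δ2=1, Δ3=5
row 1: diag=6, rhs=9; c'=1/3, d'=3/2
row 2: denom=6−2·1/3=16/3; d'=(3−2·3/2)/(16/3)=0
row 3: denom=4−1·3/16=61/16; d'=(24−1·0)/(61/16)=384/61
back: M3=384/61
back: M2=0−3/16·384/61=-72/61
back: M1=3/2−1/3·-72/61=231/122
M: M0=0, M1=231/122, M2=-72/61, M3=384/61, M4=0
seg 0: a=-1, c=M0/2=0, d=(M1−M0)/(6·1)=77/244, b=Δ0−h0·(2M0+M1)/6=-321/244
seg 1: a=-2, c=M1/2=231/244, d=(M2−M1)/(6·2)=-125/488, b=Δ1−h1·(2M1+M2)/6=-45/122
seg 2: a=-1, c=M2/2=-36/61, d=(M3−M2)/(6·1)=76/61, b=Δ2−h2·(2M2+M3)/6=21/61
seg 3: a=0, c=M3/2=192/61, d=(M4−M3)/(6·1)=-64/61, b=Δ3−h3·(2M3+M4)/6=177/61
t_q=1/4 → seg 0, τ=1/4; S=-1+-321/244·τ+0·τ²+77/244·τ³=-20675/15616

  seg 0: a=-1 b=-321/244 c=0 d=77/244
  seg 1: a=-2 b=-45/122 c=231/244 d=-125/488
  seg 2: a=-1 b=21/61 c=-36/61 d=76/61
  seg 3: a=0 b=177/61 c=192/61 d=-64/61
S(1/4) = -20675/15616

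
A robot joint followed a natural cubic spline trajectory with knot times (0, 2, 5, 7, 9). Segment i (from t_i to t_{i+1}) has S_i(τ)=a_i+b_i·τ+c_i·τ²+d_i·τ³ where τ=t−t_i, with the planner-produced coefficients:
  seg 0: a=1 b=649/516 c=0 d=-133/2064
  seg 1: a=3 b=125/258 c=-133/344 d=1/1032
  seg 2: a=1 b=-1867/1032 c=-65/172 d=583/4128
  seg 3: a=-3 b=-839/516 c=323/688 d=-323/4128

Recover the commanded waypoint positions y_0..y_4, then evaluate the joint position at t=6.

y_0 = S_0(0) = a_0 = 1
y_1 = S_1(0) = a_1 = 3
y_2 = S_2(0) = a_2 = 1
y_3 = S_3(0) = a_3 = -3
y_4 = S_3(2) = -5
t_q=6 is in segment 2 (τ=1); S_2(τ)=-1439/1376

y_0=1 y_1=3 y_2=1 y_3=-3 y_4=-5
S(6) = -1439/1376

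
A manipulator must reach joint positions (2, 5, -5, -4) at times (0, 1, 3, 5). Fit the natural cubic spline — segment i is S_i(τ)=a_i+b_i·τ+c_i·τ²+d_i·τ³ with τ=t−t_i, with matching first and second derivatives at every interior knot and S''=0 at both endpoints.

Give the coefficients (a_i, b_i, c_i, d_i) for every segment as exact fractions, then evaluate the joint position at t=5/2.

  seg 0: a=2 b=207/44 c=0 d=-75/44
  seg 1: a=5 b=-9/22 c=-225/44 d=31/22
  seg 2: a=-5 b=-87/22 c=147/44 d=-49/88
S(5/2) = -26/11

Δ: Δ0=3, Δ1=-5, Δ2=1/2
row 1: diag=6, rhs=-48; c'=1/3, d'=-8
row 2: denom=8−2·1/3=22/3; d'=(33−2·-8)/(22/3)=147/22
back: M2=147/22
back: M1=-8−1/3·147/22=-225/22
M: M0=0, M1=-225/22, M2=147/22, M3=0
seg 0: a=2, c=M0/2=0, d=(M1−M0)/(6·1)=-75/44, b=Δ0−h0·(2M0+M1)/6=207/44
seg 1: a=5, c=M1/2=-225/44, d=(M2−M1)/(6·2)=31/22, b=Δ1−h1·(2M1+M2)/6=-9/22
seg 2: a=-5, c=M2/2=147/44, d=(M3−M2)/(6·2)=-49/88, b=Δ2−h2·(2M2+M3)/6=-87/22
t_q=5/2 → seg 1, τ=3/2; S=5+-9/22·τ+-225/44·τ²+31/22·τ³=-26/11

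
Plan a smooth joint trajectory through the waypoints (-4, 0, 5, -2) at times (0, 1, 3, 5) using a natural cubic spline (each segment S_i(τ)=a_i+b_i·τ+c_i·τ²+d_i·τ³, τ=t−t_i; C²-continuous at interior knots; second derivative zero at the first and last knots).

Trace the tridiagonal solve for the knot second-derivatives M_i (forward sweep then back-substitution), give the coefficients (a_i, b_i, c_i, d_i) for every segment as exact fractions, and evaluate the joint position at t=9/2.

  seg 0: a=-4 b=4 c=0 d=0
  seg 1: a=0 b=4 c=0 d=-3/8
  seg 2: a=5 b=-1/2 c=-9/4 d=3/8
S(9/2) = 29/64

Δ: Δ0=4, Δ1=5/2, Δ2=-7/2
row 1: diag=6, rhs=-9; c'=1/3, d'=-3/2
row 2: denom=8−2·1/3=22/3; d'=(-36−2·-3/2)/(22/3)=-9/2
back: M2=-9/2
back: M1=-3/2−1/3·-9/2=0
M: M0=0, M1=0, M2=-9/2, M3=0
seg 0: a=-4, c=M0/2=0, d=(M1−M0)/(6·1)=0, b=Δ0−h0·(2M0+M1)/6=4
seg 1: a=0, c=M1/2=0, d=(M2−M1)/(6·2)=-3/8, b=Δ1−h1·(2M1+M2)/6=4
seg 2: a=5, c=M2/2=-9/4, d=(M3−M2)/(6·2)=3/8, b=Δ2−h2·(2M2+M3)/6=-1/2
t_q=9/2 → seg 2, τ=3/2; S=5+-1/2·τ+-9/4·τ²+3/8·τ³=29/64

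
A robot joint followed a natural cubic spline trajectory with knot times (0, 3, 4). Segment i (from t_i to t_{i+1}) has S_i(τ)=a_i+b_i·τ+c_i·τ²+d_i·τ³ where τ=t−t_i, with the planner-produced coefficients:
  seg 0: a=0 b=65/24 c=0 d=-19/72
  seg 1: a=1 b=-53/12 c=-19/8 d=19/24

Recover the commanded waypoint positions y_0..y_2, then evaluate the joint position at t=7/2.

y_0=0 y_1=1 y_2=-5
S(7/2) = -109/64

y_0 = S_0(0) = a_0 = 0
y_1 = S_1(0) = a_1 = 1
y_2 = S_1(1) = -5
t_q=7/2 is in segment 1 (τ=1/2); S_1(τ)=-109/64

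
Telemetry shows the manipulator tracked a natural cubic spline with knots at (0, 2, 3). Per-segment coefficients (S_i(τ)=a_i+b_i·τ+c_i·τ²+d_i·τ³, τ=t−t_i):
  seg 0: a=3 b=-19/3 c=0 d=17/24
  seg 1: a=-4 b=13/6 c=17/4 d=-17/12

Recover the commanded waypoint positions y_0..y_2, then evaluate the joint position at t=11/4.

y_0 = S_0(0) = a_0 = 3
y_1 = S_1(0) = a_1 = -4
y_2 = S_1(1) = 1
t_q=11/4 is in segment 1 (τ=3/4); S_1(τ)=-149/256

y_0=3 y_1=-4 y_2=1
S(11/4) = -149/256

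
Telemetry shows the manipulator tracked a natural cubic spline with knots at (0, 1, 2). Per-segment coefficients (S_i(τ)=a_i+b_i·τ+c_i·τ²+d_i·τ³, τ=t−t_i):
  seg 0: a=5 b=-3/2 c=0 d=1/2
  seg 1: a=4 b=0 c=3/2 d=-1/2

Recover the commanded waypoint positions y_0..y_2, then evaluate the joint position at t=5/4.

y_0 = S_0(0) = a_0 = 5
y_1 = S_1(0) = a_1 = 4
y_2 = S_1(1) = 5
t_q=5/4 is in segment 1 (τ=1/4); S_1(τ)=523/128

y_0=5 y_1=4 y_2=5
S(5/4) = 523/128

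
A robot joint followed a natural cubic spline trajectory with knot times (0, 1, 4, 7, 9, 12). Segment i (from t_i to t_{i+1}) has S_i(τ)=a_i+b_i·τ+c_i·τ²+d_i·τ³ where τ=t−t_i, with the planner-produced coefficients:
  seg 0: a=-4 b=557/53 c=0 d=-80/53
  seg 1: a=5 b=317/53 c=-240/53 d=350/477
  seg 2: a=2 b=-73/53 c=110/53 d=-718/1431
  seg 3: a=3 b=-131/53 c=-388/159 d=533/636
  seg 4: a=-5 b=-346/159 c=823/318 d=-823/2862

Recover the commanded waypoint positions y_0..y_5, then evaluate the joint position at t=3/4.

y_0=-4 y_1=5 y_2=2 y_3=3 y_4=-5 y_5=4
S(3/4) = 172/53

y_0 = S_0(0) = a_0 = -4
y_1 = S_1(0) = a_1 = 5
y_2 = S_2(0) = a_2 = 2
y_3 = S_3(0) = a_3 = 3
y_4 = S_4(0) = a_4 = -5
y_5 = S_4(3) = 4
t_q=3/4 is in segment 0 (τ=3/4); S_0(τ)=172/53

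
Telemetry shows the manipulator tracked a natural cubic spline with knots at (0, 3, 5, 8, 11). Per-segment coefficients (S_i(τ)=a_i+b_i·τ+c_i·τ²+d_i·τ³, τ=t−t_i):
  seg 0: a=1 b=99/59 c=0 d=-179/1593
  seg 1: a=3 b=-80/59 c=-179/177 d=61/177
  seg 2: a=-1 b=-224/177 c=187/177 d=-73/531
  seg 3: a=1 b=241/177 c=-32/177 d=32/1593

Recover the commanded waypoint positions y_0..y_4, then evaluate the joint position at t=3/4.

y_0 = S_0(0) = a_0 = 1
y_1 = S_1(0) = a_1 = 3
y_2 = S_2(0) = a_2 = -1
y_3 = S_3(0) = a_3 = 1
y_4 = S_3(3) = 4
t_q=3/4 is in segment 0 (τ=3/4); S_0(τ)=8349/3776

y_0=1 y_1=3 y_2=-1 y_3=1 y_4=4
S(3/4) = 8349/3776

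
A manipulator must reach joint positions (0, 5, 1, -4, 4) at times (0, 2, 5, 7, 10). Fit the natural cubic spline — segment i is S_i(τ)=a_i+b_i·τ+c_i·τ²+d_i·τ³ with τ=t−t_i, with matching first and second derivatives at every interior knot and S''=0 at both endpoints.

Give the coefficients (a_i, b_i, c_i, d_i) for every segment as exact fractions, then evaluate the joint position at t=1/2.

Δ: Δ0=5/2, Δ1=-4/3, Δ2=-5/2, Δ3=8/3
row 1: diag=10, rhs=-23; c'=3/10, d'=-23/10
row 2: denom=10−3·3/10=91/10; d'=(-7−3·-23/10)/(91/10)=-1/91
row 3: denom=10−2·20/91=870/91; d'=(31−2·-1/91)/(870/91)=941/290
back: M3=941/290
back: M2=-1/91−20/91·941/290=-21/29
back: M1=-23/10−3/10·-21/29=-302/145
M: M0=0, M1=-302/145, M2=-21/29, M3=941/290, M4=0
seg 0: a=0, c=M0/2=0, d=(M1−M0)/(6·2)=-151/870, b=Δ0−h0·(2M0+M1)/6=2779/870
seg 1: a=5, c=M1/2=-151/145, d=(M2−M1)/(6·3)=197/2610, b=Δ1−h1·(2M1+M2)/6=967/870
seg 2: a=1, c=M2/2=-21/58, d=(M3−M2)/(6·2)=1151/3480, b=Δ2−h2·(2M2+M3)/6=-1348/435
seg 3: a=-4, c=M3/2=941/580, d=(M4−M3)/(6·3)=-941/5220, b=Δ3−h3·(2M3+M4)/6=-503/870
t_q=1/2 → seg 0, τ=1/2; S=0+2779/870·τ+0·τ²+-151/870·τ³=731/464

  seg 0: a=0 b=2779/870 c=0 d=-151/870
  seg 1: a=5 b=967/870 c=-151/145 d=197/2610
  seg 2: a=1 b=-1348/435 c=-21/58 d=1151/3480
  seg 3: a=-4 b=-503/870 c=941/580 d=-941/5220
S(1/2) = 731/464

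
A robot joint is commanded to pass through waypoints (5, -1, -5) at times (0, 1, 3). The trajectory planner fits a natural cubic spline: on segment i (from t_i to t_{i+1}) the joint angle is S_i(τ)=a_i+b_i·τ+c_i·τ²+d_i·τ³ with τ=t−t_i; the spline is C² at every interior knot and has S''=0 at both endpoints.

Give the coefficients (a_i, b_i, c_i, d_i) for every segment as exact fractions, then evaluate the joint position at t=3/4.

Δ: Δ0=-6, Δ1=-2
row 1: diag=6, rhs=24; c'=1/3, d'=4
back: M1=4
M: M0=0, M1=4, M2=0
seg 0: a=5, c=M0/2=0, d=(M1−M0)/(6·1)=2/3, b=Δ0−h0·(2M0+M1)/6=-20/3
seg 1: a=-1, c=M1/2=2, d=(M2−M1)/(6·2)=-1/3, b=Δ1−h1·(2M1+M2)/6=-14/3
t_q=3/4 → seg 0, τ=3/4; S=5+-20/3·τ+0·τ²+2/3·τ³=9/32

  seg 0: a=5 b=-20/3 c=0 d=2/3
  seg 1: a=-1 b=-14/3 c=2 d=-1/3
S(3/4) = 9/32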